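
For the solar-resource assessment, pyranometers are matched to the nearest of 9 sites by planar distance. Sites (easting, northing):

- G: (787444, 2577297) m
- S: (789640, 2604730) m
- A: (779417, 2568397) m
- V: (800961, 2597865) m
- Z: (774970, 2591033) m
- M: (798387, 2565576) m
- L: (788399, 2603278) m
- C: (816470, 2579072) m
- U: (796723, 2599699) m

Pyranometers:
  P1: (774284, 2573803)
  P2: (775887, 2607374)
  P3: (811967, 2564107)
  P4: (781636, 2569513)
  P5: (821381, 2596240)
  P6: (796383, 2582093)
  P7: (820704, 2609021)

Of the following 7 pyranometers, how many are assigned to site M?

P1 → A
P2 → L
P3 → M
P4 → A
P5 → C
P6 → G
P7 → V
1 of the 7 goes to M.

1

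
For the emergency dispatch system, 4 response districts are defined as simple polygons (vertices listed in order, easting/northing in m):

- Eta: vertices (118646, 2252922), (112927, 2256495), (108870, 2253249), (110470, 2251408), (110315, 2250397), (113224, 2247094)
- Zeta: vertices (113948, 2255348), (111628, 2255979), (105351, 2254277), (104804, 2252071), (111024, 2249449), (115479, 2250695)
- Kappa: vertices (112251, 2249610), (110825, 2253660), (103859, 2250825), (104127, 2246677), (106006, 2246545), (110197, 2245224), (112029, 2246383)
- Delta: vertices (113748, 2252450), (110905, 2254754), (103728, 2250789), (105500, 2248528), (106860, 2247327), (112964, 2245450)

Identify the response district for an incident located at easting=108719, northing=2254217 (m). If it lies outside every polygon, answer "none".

Zeta

Cast a ray rightward from (108719, 2254217). For each polygon, the edges (by vertex number in listed order) whose endpoints lie on opposite sides of northing = 2254217, where each meets that height, and whether that is right or left of the point:
Eta: 1–2 at easting≈116573.2 (right), 2–3 at easting≈110079.9 (right) → 2 crossings.
Zeta: 3–4 at easting≈105336.1 (left), 6–1 at easting≈114320.1 (right) → 1 crossing.
Kappa: no edge straddles that height → 0 crossings.
Delta: 1–2 at easting≈111567.6 (right), 2–3 at easting≈109933.0 (right) → 2 crossings.
Only Zeta has an odd count, so the point is inside Zeta.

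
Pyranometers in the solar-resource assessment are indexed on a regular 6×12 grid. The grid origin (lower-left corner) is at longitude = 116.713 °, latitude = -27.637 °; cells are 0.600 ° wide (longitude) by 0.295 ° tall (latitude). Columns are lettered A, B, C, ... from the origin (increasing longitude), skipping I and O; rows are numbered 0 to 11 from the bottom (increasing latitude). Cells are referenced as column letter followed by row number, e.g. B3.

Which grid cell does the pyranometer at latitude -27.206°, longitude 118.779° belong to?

D1

Column index: ⌊(118.779 − 116.713) / 0.600⌋ = ⌊3.443⌋ = 3 → column D
Row offset from origin: ⌊(-27.206 − -27.637) / 0.295⌋ = ⌊1.461⌋ = 1 → row 1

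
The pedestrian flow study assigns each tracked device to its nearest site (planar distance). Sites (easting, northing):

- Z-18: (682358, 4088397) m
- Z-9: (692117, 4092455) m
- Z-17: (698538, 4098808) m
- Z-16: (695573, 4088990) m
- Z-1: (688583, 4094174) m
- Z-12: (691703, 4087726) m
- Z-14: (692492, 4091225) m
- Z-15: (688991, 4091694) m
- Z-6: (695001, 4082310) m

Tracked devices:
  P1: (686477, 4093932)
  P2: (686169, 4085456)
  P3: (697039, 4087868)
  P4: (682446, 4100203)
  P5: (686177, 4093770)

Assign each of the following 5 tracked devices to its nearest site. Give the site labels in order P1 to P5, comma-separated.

Z-1, Z-18, Z-16, Z-1, Z-1

P1 → Z-1 (d²=4493800.00)
P2 → Z-18 (d²=23173202.00)
P3 → Z-16 (d²=3408040.00)
P4 → Z-1 (d²=74011610.00)
P5 → Z-1 (d²=5952052.00)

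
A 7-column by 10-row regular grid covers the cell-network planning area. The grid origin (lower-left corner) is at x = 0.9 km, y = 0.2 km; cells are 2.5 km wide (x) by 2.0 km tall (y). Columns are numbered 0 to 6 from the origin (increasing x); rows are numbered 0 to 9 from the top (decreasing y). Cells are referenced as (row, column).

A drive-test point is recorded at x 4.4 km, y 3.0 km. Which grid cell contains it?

(8, 1)

Column index: ⌊(4.4 − 0.9) / 2.5⌋ = ⌊1.400⌋ = 1
Row offset from origin: ⌊(3.0 − 0.2) / 2.0⌋ = ⌊1.400⌋ = 1 → row 8 (counted from top)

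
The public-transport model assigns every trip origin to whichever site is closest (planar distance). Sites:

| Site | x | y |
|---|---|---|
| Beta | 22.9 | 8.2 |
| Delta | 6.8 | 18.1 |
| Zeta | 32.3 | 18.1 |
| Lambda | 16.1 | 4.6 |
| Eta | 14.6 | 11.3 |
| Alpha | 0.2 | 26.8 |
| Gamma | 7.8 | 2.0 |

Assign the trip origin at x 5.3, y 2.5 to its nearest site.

Squared distances to each site:
Beta: 342.250; Delta: 245.610; Zeta: 972.360; Lambda: 121.050; Eta: 163.930; Alpha: 616.500; Gamma: 6.500.
Minimum at Gamma.

Gamma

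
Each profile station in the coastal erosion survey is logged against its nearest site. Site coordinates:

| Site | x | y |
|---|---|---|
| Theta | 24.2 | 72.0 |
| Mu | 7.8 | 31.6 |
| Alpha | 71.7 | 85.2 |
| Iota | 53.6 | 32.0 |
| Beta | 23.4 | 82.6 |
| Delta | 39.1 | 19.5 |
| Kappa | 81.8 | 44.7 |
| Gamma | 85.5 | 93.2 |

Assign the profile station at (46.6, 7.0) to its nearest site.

Delta

Squared distances to each site:
Theta: 4726.760; Mu: 2110.600; Alpha: 6745.250; Iota: 674.000; Beta: 6253.600; Delta: 212.500; Kappa: 2660.330; Gamma: 8943.650.
Minimum at Delta.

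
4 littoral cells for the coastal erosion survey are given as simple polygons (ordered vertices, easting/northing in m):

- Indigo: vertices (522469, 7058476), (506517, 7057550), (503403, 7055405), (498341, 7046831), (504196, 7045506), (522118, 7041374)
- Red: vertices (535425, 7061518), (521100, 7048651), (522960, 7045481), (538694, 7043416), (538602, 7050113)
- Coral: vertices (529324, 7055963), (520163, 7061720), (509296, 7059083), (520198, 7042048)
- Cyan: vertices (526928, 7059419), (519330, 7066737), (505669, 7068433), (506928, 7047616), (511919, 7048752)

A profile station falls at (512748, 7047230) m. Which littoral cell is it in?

Cast a ray rightward from (512748, 7047230). For each polygon, the edges (by vertex number in listed order) whose endpoints lie on opposite sides of northing = 7047230, where each meets that height, and whether that is right or left of the point:
Indigo: 3–4 at easting≈498576.6 (left), 6–1 at easting≈522238.2 (right) → 1 crossing.
Red: 2–3 at easting≈521933.8 (right), 4–5 at easting≈538641.6 (right) → 2 crossings.
Coral: 3–4 at easting≈516881.6 (right), 4–1 at easting≈523596.6 (right) → 2 crossings.
Cyan: no edge straddles that height → 0 crossings.
Only Indigo has an odd count, so the point is inside Indigo.

Indigo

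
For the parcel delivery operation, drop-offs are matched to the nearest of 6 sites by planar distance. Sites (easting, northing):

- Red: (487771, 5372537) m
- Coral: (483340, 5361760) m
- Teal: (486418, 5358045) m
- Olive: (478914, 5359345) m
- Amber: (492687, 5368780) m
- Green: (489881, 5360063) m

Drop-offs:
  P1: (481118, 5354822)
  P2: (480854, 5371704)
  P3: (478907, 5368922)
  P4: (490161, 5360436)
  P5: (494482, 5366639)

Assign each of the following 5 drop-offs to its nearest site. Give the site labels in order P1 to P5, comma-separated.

P1 → Olive (d²=25315145.00)
P2 → Red (d²=48538778.00)
P3 → Coral (d²=70945733.00)
P4 → Green (d²=217529.00)
P5 → Amber (d²=7805906.00)

Olive, Red, Coral, Green, Amber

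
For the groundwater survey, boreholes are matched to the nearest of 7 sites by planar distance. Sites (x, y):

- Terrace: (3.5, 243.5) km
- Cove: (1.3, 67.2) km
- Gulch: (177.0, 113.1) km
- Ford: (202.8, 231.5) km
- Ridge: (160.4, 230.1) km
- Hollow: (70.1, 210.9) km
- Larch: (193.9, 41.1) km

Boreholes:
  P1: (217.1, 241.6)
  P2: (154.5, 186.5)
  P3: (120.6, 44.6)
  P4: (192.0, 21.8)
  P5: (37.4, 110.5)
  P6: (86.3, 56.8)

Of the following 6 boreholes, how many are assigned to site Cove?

P1 → Ford
P2 → Ridge
P3 → Larch
P4 → Larch
P5 → Cove
P6 → Cove
2 of the 6 go to Cove.

2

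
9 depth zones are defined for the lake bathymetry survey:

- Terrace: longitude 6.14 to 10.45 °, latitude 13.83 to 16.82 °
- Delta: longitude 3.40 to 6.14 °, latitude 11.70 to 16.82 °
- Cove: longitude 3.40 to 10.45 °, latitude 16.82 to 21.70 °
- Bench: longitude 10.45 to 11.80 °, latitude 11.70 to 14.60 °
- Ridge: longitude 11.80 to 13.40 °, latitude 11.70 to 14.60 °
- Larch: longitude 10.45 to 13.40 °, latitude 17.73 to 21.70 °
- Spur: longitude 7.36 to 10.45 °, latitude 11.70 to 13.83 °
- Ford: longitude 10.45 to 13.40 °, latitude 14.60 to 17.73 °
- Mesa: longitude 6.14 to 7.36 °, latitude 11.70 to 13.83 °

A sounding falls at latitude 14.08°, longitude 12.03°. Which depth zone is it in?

The point has longitude = 12.03 and latitude = 14.08.
Only Ridge satisfies 11.80 ≤ longitude ≤ 13.40 and 11.70 ≤ latitude ≤ 14.60.

Ridge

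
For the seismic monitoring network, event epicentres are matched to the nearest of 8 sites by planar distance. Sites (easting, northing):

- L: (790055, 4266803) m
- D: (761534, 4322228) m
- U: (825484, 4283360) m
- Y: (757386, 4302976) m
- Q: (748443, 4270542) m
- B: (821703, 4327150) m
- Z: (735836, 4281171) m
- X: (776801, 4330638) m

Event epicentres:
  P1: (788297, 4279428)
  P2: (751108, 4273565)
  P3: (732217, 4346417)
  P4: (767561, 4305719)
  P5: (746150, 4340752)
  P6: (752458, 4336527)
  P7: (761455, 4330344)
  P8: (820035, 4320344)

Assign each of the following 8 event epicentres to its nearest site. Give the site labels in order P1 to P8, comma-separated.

P1 → L (d²=162481189.00)
P2 → Q (d²=16240754.00)
P3 → D (d²=1444594210.00)
P4 → Y (d²=111054674.00)
P5 → D (d²=579806032.00)
P6 → D (d²=286835177.00)
P7 → D (d²=65875697.00)
P8 → B (d²=49103860.00)

L, Q, D, Y, D, D, D, B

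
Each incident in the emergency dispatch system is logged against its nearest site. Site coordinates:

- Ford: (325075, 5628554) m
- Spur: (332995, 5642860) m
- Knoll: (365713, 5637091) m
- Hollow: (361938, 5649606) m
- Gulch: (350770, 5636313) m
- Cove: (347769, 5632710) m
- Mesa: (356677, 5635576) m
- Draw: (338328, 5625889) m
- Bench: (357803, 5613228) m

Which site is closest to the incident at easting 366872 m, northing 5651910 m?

Hollow

Squared distances to each site:
Ford: 2292491945.000; Spur: 1229553629.000; Knoll: 220946042.000; Hollow: 29652772.000; Gulch: 502540813.000; Cove: 733564609.000; Mesa: 370737581.000; Draw: 1491852377.000; Bench: 1578543885.000.
Minimum at Hollow.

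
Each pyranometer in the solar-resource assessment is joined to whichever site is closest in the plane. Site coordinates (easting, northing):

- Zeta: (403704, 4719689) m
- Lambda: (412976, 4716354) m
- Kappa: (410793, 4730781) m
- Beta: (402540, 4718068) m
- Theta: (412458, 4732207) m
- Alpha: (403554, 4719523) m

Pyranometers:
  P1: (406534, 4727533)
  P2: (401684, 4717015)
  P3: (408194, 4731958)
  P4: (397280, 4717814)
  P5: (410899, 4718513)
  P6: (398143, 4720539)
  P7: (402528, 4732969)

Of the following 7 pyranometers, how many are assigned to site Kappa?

3

P1 → Kappa
P2 → Beta
P3 → Kappa
P4 → Beta
P5 → Lambda
P6 → Beta
P7 → Kappa
3 of the 7 go to Kappa.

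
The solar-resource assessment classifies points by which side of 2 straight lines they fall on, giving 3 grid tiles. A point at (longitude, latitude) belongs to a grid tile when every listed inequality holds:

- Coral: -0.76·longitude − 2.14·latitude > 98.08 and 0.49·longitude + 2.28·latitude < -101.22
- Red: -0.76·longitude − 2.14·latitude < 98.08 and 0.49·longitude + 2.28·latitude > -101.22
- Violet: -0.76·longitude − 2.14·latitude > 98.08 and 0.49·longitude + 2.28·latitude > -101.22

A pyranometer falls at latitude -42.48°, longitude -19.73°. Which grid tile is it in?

-0.76·-19.73 − 2.14·-42.48 = 105.902, which is > 98.08
0.49·-19.73 + 2.28·-42.48 = -106.522, which is < -101.22
This sign pattern matches Coral.

Coral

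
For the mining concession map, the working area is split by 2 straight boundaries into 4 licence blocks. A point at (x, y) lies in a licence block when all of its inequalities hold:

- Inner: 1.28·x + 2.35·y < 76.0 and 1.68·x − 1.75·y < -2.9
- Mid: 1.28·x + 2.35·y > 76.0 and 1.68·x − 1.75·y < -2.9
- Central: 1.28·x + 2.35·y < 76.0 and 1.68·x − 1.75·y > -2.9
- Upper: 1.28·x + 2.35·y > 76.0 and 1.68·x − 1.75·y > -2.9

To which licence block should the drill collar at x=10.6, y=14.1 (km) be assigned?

1.28·10.6 + 2.35·14.1 = 46.703, which is < 76.0
1.68·10.6 − 1.75·14.1 = -6.867, which is < -2.9
This sign pattern matches Inner.

Inner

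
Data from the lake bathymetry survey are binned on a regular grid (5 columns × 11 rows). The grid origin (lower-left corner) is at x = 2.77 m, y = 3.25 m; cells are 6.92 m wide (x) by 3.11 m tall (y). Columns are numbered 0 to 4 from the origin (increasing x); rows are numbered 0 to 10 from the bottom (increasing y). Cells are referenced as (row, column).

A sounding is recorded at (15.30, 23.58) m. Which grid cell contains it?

Column index: ⌊(15.30 − 2.77) / 6.92⌋ = ⌊1.811⌋ = 1
Row offset from origin: ⌊(23.58 − 3.25) / 3.11⌋ = ⌊6.537⌋ = 6 → row 6

(6, 1)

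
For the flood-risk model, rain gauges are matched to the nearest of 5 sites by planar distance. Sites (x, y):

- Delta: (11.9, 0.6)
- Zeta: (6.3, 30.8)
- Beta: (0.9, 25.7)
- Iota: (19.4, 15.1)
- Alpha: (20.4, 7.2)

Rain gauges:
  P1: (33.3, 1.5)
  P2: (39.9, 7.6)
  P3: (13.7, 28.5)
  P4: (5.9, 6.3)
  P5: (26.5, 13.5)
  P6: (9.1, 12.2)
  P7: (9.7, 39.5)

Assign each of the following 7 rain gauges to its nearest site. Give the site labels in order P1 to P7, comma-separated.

P1 → Alpha (d²=198.90)
P2 → Alpha (d²=380.41)
P3 → Zeta (d²=60.05)
P4 → Delta (d²=68.49)
P5 → Iota (d²=52.97)
P6 → Iota (d²=114.50)
P7 → Zeta (d²=87.25)

Alpha, Alpha, Zeta, Delta, Iota, Iota, Zeta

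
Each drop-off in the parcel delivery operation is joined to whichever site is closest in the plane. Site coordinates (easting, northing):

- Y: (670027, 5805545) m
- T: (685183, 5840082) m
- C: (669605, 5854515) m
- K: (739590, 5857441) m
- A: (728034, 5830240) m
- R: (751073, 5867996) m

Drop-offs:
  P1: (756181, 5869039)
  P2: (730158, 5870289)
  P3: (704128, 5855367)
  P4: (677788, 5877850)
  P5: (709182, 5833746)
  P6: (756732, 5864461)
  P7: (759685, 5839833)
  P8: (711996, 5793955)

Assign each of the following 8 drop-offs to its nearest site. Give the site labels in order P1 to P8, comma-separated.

P1 → R (d²=27179513.00)
P2 → K (d²=254033728.00)
P3 → T (d²=592544250.00)
P4 → C (d²=611483714.00)
P5 → A (d²=367689940.00)
P6 → R (d²=44520506.00)
P7 → K (d²=713850689.00)
P8 → A (d²=1573818669.00)

R, K, T, C, A, R, K, A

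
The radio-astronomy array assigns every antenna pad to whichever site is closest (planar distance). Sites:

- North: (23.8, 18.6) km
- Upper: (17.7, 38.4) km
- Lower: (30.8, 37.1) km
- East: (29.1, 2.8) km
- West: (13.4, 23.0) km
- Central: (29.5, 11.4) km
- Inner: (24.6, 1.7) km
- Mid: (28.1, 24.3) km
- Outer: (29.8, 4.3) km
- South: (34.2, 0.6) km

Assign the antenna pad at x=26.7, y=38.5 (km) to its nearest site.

Lower

Squared distances to each site:
North: 404.420; Upper: 81.010; Lower: 18.770; East: 1280.250; West: 417.140; Central: 742.250; Inner: 1358.650; Mid: 203.600; Outer: 1179.250; South: 1492.660.
Minimum at Lower.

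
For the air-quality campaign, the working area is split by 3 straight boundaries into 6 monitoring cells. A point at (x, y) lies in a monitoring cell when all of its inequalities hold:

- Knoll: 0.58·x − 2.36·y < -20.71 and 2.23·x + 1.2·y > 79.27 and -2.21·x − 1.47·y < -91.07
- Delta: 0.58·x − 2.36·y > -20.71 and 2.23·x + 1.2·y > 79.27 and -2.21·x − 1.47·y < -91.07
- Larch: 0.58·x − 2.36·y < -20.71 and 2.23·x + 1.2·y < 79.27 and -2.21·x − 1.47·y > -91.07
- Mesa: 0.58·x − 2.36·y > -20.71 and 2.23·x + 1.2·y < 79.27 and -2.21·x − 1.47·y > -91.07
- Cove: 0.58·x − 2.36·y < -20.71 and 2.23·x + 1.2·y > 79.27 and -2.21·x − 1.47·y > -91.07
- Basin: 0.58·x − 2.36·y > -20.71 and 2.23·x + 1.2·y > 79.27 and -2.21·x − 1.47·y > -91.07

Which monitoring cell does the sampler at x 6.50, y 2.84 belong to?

0.58·6.50 − 2.36·2.84 = -2.932, which is > -20.71
2.23·6.50 + 1.2·2.84 = 17.903, which is < 79.27
-2.21·6.50 − 1.47·2.84 = -18.540, which is > -91.07
This sign pattern matches Mesa.

Mesa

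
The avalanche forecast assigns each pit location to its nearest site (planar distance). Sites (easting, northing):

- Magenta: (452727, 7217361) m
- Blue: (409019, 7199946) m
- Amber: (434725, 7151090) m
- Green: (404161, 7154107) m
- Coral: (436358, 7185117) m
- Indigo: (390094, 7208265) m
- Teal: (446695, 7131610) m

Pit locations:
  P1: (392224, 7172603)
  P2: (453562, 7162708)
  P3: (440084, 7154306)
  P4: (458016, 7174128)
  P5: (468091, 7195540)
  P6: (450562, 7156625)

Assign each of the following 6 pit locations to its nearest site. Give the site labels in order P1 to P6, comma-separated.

P1 → Green (d²=484593985.00)
P2 → Amber (d²=489810493.00)
P3 → Amber (d²=39061537.00)
P4 → Coral (d²=589827085.00)
P5 → Magenta (d²=712208537.00)
P6 → Amber (d²=281446794.00)

Green, Amber, Amber, Coral, Magenta, Amber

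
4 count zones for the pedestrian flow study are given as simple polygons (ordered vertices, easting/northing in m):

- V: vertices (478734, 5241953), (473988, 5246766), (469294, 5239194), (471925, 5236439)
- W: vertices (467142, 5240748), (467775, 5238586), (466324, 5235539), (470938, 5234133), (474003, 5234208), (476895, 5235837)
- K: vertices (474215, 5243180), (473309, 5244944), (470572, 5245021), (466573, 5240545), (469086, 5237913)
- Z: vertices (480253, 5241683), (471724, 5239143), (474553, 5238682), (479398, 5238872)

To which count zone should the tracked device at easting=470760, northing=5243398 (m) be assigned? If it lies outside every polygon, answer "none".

K

Cast a ray rightward from (470760, 5243398). For each polygon, the edges (by vertex number in listed order) whose endpoints lie on opposite sides of northing = 5243398, where each meets that height, and whether that is right or left of the point:
V: 1–2 at easting≈477309.1 (right), 2–3 at easting≈471900.1 (right) → 2 crossings.
W: no edge straddles that height → 0 crossings.
K: 1–2 at easting≈474103.0 (right), 3–4 at easting≈469122.0 (left) → 1 crossing.
Z: no edge straddles that height → 0 crossings.
Only K has an odd count, so the point is inside K.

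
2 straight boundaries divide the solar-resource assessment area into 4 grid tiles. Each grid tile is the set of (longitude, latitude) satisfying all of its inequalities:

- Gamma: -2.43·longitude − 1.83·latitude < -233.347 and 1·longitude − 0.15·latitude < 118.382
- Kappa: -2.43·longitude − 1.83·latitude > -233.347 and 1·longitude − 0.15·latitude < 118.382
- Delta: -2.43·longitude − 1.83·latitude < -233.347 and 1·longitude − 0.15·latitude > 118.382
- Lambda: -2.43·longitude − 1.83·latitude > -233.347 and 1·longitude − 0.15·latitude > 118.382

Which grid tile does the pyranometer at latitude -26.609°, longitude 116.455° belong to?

Delta

-2.43·116.455 − 1.83·-26.609 = -234.291, which is < -233.347
1·116.455 − 0.15·-26.609 = 120.446, which is > 118.382
This sign pattern matches Delta.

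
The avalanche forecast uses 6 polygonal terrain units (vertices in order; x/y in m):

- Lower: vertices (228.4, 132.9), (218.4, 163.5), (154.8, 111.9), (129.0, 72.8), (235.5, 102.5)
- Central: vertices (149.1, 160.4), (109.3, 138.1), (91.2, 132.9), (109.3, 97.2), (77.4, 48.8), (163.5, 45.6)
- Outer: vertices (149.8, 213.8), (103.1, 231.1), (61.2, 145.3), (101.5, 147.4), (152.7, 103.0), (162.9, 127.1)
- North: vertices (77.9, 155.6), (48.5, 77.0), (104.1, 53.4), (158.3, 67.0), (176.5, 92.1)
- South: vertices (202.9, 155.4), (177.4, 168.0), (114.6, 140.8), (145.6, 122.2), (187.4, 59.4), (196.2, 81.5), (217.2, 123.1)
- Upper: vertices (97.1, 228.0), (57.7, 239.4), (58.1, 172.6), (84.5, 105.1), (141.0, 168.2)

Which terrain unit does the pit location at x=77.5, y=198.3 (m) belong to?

Upper

Cast a ray rightward from (77.5, 198.3). For each polygon, the edges (by vertex number in listed order) whose endpoints lie on opposite sides of y = 198.3, where each meets that height, and whether that is right or left of the point:
Lower: no edge straddles that height → 0 crossings.
Central: no edge straddles that height → 0 crossings.
Outer: 2–3 at x≈87.08 (right), 6–1 at x≈152.14 (right) → 2 crossings.
North: no edge straddles that height → 0 crossings.
South: no edge straddles that height → 0 crossings.
Upper: 2–3 at x≈57.95 (left), 5–1 at x≈118.90 (right) → 1 crossing.
Only Upper has an odd count, so the point is inside Upper.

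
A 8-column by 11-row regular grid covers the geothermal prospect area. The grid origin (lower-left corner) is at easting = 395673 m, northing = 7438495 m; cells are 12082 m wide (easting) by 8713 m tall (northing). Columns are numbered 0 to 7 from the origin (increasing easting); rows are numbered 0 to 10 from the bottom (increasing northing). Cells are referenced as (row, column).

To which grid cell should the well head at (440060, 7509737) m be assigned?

Column index: ⌊(440060 − 395673) / 12082⌋ = ⌊3.674⌋ = 3
Row offset from origin: ⌊(7509737 − 7438495) / 8713⌋ = ⌊8.177⌋ = 8 → row 8

(8, 3)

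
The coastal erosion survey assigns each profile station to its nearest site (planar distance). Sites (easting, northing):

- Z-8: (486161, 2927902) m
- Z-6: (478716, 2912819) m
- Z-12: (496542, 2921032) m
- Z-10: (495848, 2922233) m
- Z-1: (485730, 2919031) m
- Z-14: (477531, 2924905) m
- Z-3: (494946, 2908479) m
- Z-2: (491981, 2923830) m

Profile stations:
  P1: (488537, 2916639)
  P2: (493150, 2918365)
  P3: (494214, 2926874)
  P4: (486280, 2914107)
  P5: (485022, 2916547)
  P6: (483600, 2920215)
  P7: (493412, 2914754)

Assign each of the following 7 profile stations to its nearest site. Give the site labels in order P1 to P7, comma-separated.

P1 → Z-1 (d²=13600913.00)
P2 → Z-12 (d²=18618553.00)
P3 → Z-2 (d²=14252225.00)
P4 → Z-1 (d²=24548276.00)
P5 → Z-1 (d²=6671520.00)
P6 → Z-1 (d²=5938756.00)
P7 → Z-3 (d²=41728781.00)

Z-1, Z-12, Z-2, Z-1, Z-1, Z-1, Z-3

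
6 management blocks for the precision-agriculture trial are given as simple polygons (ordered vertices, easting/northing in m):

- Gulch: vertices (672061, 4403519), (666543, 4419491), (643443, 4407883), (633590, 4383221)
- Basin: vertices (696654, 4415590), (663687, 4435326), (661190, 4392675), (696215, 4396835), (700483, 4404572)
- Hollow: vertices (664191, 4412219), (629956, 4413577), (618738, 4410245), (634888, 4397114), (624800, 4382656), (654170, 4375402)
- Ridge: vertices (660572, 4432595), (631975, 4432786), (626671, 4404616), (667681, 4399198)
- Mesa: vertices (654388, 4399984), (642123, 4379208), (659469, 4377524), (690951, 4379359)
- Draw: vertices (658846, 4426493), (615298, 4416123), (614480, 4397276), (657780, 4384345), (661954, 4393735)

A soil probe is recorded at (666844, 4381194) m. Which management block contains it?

Mesa

Cast a ray rightward from (666844, 4381194). For each polygon, the edges (by vertex number in listed order) whose endpoints lie on opposite sides of northing = 4381194, where each meets that height, and whether that is right or left of the point:
Gulch: no edge straddles that height → 0 crossings.
Basin: no edge straddles that height → 0 crossings.
Hollow: 5–6 at easting≈630719.3 (left), 6–1 at easting≈655746.5 (left) → 0 crossings.
Ridge: no edge straddles that height → 0 crossings.
Mesa: 1–2 at easting≈643295.4 (left), 4–1 at easting≈687698.0 (right) → 1 crossing.
Draw: no edge straddles that height → 0 crossings.
Only Mesa has an odd count, so the point is inside Mesa.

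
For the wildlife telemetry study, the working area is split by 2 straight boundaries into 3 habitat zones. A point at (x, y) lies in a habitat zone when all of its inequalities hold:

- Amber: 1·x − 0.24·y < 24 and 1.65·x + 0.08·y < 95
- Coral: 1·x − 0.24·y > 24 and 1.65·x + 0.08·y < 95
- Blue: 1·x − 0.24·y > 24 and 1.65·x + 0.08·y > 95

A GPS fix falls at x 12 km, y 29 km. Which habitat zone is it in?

1·12 − 0.24·29 = 5.040, which is < 24
1.65·12 + 0.08·29 = 22.120, which is < 95
This sign pattern matches Amber.

Amber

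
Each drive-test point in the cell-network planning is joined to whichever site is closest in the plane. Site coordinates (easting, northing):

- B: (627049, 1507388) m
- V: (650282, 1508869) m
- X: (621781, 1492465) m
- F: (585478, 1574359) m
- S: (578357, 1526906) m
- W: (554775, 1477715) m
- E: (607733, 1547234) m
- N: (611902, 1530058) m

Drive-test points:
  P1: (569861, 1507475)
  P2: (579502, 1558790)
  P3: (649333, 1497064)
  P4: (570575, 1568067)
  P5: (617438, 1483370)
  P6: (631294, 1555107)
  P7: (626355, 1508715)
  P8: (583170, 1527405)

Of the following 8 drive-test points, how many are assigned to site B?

P1 → S
P2 → F
P3 → V
P4 → F
P5 → X
P6 → E
P7 → B
P8 → S
1 of the 8 goes to B.

1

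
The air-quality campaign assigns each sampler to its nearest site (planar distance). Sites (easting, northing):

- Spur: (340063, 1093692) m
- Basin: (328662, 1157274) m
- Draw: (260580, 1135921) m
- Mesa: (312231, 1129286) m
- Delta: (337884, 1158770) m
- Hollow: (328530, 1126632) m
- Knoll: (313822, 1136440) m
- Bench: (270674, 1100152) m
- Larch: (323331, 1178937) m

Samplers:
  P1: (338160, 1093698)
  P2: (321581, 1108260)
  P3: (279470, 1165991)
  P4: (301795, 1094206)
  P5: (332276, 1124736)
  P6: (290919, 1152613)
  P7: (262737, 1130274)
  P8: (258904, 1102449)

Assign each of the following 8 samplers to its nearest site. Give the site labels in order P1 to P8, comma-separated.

Spur, Hollow, Draw, Bench, Hollow, Knoll, Draw, Bench

P1 → Spur (d²=3621445.00)
P2 → Hollow (d²=385818985.00)
P3 → Draw (d²=1261037000.00)
P4 → Bench (d²=1003871557.00)
P5 → Hollow (d²=17627332.00)
P6 → Knoll (d²=786113338.00)
P7 → Draw (d²=36541258.00)
P8 → Bench (d²=143809109.00)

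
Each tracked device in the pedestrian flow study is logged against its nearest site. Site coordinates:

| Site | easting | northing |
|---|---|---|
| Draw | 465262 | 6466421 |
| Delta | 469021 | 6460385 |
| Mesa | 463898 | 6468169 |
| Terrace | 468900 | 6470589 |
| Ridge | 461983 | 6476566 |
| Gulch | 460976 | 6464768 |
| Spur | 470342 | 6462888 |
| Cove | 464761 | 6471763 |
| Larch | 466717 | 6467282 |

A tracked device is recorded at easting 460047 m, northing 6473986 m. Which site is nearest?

Ridge

Squared distances to each site:
Draw: 84425450.000; Delta: 265519877.000; Mesa: 48667690.000; Terrace: 89915218.000; Ridge: 10404496.000; Gulch: 85834565.000; Spur: 229152629.000; Cove: 27163525.000; Larch: 89432516.000.
Minimum at Ridge.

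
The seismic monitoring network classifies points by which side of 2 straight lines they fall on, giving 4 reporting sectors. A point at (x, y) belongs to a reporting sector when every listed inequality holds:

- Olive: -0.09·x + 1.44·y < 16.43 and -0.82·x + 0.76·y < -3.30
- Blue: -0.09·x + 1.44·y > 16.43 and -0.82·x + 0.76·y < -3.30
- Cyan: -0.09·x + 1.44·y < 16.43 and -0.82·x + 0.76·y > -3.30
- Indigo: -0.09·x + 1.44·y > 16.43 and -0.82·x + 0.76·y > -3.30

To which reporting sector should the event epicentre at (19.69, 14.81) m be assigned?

Blue

-0.09·19.69 + 1.44·14.81 = 19.554, which is > 16.43
-0.82·19.69 + 0.76·14.81 = -4.890, which is < -3.30
This sign pattern matches Blue.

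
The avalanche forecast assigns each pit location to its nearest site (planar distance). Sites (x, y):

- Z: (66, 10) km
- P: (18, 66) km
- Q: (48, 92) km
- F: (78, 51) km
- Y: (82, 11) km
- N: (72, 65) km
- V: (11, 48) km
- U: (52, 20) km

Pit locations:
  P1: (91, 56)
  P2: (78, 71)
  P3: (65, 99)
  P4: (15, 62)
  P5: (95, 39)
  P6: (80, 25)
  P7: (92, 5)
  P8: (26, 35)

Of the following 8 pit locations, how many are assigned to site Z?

P1 → F
P2 → N
P3 → Q
P4 → P
P5 → F
P6 → Y
P7 → Y
P8 → V
0 of the 8 go to Z.

0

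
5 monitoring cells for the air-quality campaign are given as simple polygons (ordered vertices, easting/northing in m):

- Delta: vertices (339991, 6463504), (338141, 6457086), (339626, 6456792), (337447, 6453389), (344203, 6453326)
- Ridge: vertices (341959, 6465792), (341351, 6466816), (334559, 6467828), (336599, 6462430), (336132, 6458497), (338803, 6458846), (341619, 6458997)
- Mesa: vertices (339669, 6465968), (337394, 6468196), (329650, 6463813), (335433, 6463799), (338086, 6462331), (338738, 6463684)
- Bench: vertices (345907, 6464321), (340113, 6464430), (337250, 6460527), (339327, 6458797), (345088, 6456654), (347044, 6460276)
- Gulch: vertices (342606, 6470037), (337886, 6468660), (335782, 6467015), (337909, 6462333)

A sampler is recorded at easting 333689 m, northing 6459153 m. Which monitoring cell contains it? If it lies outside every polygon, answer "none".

Cast a ray rightward from (333689, 6459153). For each polygon, the edges (by vertex number in listed order) whose endpoints lie on opposite sides of northing = 6459153, where each meets that height, and whether that is right or left of the point:
Delta: 1–2 at easting≈338736.8 (right), 5–1 at easting≈341791.6 (right) → 2 crossings.
Ridge: 4–5 at easting≈336209.9 (right), 7–1 at easting≈341626.8 (right) → 2 crossings.
Mesa: no edge straddles that height → 0 crossings.
Bench: 3–4 at easting≈338899.6 (right), 5–6 at easting≈346437.5 (right) → 2 crossings.
Gulch: no edge straddles that height → 0 crossings.
All counts are even, so the point lies outside every listed polygon.

none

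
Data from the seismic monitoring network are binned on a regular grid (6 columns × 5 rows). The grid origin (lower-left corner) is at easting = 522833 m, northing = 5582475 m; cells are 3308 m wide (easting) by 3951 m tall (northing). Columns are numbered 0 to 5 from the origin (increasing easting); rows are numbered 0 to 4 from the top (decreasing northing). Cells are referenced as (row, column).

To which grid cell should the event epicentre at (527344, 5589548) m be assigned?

(3, 1)

Column index: ⌊(527344 − 522833) / 3308⌋ = ⌊1.364⌋ = 1
Row offset from origin: ⌊(5589548 − 5582475) / 3951⌋ = ⌊1.790⌋ = 1 → row 3 (counted from top)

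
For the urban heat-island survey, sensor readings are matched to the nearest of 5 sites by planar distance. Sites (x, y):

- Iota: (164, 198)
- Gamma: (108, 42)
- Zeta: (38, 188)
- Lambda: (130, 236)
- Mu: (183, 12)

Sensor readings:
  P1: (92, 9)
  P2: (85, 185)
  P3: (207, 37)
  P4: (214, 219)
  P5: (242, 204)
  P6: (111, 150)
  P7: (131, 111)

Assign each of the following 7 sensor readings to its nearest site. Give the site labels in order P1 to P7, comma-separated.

Gamma, Zeta, Mu, Iota, Iota, Iota, Gamma

P1 → Gamma (d²=1345.00)
P2 → Zeta (d²=2218.00)
P3 → Mu (d²=1201.00)
P4 → Iota (d²=2941.00)
P5 → Iota (d²=6120.00)
P6 → Iota (d²=5113.00)
P7 → Gamma (d²=5290.00)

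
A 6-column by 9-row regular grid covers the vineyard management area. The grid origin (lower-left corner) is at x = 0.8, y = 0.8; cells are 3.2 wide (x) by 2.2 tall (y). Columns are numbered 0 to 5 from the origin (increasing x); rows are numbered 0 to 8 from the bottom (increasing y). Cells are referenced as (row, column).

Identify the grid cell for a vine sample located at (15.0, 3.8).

Column index: ⌊(15.0 − 0.8) / 3.2⌋ = ⌊4.437⌋ = 4
Row offset from origin: ⌊(3.8 − 0.8) / 2.2⌋ = ⌊1.364⌋ = 1 → row 1

(1, 4)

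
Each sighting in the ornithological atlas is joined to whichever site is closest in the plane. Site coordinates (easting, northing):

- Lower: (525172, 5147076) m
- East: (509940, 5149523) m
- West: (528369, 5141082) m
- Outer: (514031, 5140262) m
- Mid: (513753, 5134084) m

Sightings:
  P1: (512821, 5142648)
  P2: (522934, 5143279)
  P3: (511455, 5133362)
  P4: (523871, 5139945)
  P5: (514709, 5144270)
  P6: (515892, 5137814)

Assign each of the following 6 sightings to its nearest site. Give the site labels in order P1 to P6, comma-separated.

Outer, Lower, Mid, West, Outer, Outer

P1 → Outer (d²=7157096.00)
P2 → Lower (d²=19425853.00)
P3 → Mid (d²=5802088.00)
P4 → West (d²=21524773.00)
P5 → Outer (d²=16523748.00)
P6 → Outer (d²=9456025.00)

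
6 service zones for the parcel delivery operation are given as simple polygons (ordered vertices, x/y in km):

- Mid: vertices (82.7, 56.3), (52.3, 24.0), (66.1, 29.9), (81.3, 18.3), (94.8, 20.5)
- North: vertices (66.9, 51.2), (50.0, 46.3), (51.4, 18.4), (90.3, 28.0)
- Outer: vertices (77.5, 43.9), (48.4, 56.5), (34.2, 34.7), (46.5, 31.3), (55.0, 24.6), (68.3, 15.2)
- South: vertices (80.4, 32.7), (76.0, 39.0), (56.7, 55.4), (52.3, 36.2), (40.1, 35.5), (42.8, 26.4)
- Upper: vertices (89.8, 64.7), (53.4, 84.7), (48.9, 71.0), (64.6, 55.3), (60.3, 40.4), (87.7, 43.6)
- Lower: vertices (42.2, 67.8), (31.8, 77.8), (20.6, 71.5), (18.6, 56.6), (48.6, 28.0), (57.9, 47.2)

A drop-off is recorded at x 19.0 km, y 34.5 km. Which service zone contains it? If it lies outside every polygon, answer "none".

Cast a ray rightward from (19.0, 34.5). For each polygon, the edges (by vertex number in listed order) whose endpoints lie on opposite sides of y = 34.5, where each meets that height, and whether that is right or left of the point:
Mid: 1–2 at x≈62.18 (right), 5–1 at x≈90.07 (right) → 2 crossings.
North: 2–3 at x≈50.59 (right), 4–1 at x≈83.74 (right) → 2 crossings.
Outer: 3–4 at x≈34.92 (right), 6–1 at x≈74.49 (right) → 2 crossings.
South: 1–2 at x≈79.14 (right), 5–6 at x≈40.40 (right) → 2 crossings.
Upper: no edge straddles that height → 0 crossings.
Lower: 4–5 at x≈41.78 (right), 5–6 at x≈51.75 (right) → 2 crossings.
All counts are even, so the point lies outside every listed polygon.

none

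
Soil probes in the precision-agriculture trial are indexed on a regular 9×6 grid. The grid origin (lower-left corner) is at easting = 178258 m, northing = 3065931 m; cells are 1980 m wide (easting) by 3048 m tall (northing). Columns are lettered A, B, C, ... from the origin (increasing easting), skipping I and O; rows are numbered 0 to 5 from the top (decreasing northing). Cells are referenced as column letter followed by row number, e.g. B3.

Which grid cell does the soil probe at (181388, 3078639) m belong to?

B1

Column index: ⌊(181388 − 178258) / 1980⌋ = ⌊1.581⌋ = 1 → column B
Row offset from origin: ⌊(3078639 − 3065931) / 3048⌋ = ⌊4.169⌋ = 4 → row 1 (counted from top)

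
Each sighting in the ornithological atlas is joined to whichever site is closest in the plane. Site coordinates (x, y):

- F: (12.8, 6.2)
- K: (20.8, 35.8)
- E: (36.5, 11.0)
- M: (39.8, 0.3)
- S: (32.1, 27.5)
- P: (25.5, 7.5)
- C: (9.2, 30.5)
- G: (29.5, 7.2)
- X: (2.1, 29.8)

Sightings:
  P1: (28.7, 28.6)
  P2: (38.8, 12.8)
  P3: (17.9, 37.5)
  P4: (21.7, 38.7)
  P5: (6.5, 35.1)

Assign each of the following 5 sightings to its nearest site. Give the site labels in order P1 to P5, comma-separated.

P1 → S (d²=12.77)
P2 → E (d²=8.53)
P3 → K (d²=11.30)
P4 → K (d²=9.22)
P5 → C (d²=28.45)

S, E, K, K, C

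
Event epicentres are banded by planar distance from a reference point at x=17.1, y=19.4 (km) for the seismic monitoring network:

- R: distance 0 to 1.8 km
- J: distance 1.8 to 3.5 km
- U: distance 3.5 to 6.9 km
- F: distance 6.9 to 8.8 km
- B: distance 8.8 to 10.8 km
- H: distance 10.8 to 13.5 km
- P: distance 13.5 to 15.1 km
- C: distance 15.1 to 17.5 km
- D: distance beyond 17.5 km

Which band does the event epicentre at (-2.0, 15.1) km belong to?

D

Distance = √((-2.0−17.1)² + (15.1−19.4)²) = √(364.810 + 18.490) = 19.578 km.
17.5 ≤ 19.578 < ∞ → D.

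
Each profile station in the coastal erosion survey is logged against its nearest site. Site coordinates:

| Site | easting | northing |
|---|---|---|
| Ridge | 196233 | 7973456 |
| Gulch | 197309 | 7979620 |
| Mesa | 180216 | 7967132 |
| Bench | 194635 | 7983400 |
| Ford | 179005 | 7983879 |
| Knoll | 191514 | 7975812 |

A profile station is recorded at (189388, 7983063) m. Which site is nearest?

Squared distances to each site:
Ridge: 139148474.000; Gulch: 74596490.000; Mesa: 337922345.000; Bench: 27644578.000; Ford: 108472545.000; Knoll: 57096877.000.
Minimum at Bench.

Bench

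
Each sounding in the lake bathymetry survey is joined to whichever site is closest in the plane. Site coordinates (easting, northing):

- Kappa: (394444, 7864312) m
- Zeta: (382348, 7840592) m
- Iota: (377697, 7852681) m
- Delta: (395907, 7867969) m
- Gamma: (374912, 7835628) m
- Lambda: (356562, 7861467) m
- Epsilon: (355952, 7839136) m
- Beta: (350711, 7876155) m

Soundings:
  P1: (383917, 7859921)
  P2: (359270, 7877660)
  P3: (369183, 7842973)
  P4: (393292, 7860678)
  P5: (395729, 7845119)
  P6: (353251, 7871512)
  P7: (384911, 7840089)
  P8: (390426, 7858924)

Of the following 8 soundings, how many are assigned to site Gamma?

P1 → Iota
P2 → Beta
P3 → Gamma
P4 → Kappa
P5 → Zeta
P6 → Beta
P7 → Zeta
P8 → Kappa
1 of the 8 goes to Gamma.

1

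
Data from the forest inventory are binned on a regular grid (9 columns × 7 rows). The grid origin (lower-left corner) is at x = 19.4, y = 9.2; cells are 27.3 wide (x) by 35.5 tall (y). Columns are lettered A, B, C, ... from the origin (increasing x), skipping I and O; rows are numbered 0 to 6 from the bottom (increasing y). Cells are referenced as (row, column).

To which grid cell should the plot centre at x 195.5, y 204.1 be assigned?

(5, G)

Column index: ⌊(195.5 − 19.4) / 27.3⌋ = ⌊6.451⌋ = 6 → column G
Row offset from origin: ⌊(204.1 − 9.2) / 35.5⌋ = ⌊5.490⌋ = 5 → row 5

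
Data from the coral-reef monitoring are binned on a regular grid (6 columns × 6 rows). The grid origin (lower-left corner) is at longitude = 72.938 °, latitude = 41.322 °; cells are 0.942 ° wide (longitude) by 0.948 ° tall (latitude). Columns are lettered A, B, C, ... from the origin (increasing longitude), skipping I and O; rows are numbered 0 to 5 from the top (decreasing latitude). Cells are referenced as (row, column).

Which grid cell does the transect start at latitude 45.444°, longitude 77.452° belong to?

Column index: ⌊(77.452 − 72.938) / 0.942⌋ = ⌊4.792⌋ = 4 → column E
Row offset from origin: ⌊(45.444 − 41.322) / 0.948⌋ = ⌊4.348⌋ = 4 → row 1 (counted from top)

(1, E)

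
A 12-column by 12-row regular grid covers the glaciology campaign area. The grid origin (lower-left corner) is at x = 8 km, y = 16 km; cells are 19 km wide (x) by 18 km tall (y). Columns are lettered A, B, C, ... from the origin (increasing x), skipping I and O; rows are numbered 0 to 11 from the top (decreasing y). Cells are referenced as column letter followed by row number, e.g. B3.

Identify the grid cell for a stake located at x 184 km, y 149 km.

Column index: ⌊(184 − 8) / 19⌋ = ⌊9.263⌋ = 9 → column K
Row offset from origin: ⌊(149 − 16) / 18⌋ = ⌊7.389⌋ = 7 → row 4 (counted from top)

K4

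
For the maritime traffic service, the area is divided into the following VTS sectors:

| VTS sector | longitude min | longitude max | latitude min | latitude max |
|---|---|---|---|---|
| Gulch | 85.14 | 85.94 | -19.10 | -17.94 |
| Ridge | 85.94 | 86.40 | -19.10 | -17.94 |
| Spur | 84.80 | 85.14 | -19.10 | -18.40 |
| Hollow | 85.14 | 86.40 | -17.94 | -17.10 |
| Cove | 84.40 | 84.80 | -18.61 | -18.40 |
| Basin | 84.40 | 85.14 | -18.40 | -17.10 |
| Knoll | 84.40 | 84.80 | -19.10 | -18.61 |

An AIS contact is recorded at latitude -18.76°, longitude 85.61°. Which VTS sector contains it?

The point has longitude = 85.61 and latitude = -18.76.
Only Gulch satisfies 85.14 ≤ longitude ≤ 85.94 and -19.10 ≤ latitude ≤ -17.94.

Gulch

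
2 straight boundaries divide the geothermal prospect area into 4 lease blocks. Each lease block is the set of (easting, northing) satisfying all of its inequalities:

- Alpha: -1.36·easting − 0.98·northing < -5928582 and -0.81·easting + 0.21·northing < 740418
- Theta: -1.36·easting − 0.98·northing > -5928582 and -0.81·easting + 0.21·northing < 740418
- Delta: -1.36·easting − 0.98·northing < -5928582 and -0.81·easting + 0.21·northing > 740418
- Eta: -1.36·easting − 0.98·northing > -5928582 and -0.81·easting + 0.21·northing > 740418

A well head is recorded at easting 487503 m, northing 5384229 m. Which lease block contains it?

Alpha

-1.36·487503 − 0.98·5384229 = -5939548.500, which is < -5928582
-0.81·487503 + 0.21·5384229 = 735810.660, which is < 740418
This sign pattern matches Alpha.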